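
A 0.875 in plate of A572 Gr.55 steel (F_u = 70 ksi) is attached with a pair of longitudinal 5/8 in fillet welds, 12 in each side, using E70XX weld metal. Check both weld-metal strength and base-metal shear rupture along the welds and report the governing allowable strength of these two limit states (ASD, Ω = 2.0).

R_n/Ω ≈ 223 kip (weld metal governs)

E70XX → F_EXX = 70 ksi.
t_e = 0.707 × 0.625 = 0.4419 in; L = 24 in.
Weld metal: R_n/Ω = (1/2.0) × 0.6 × 70 × 0.4419 × 24 = 222.7 kip.
Base metal (shear rupture): R_n/Ω = (1/2.0) × 0.6 × 70 × 0.875 × 24 = 441 kip.
Governing: weld metal.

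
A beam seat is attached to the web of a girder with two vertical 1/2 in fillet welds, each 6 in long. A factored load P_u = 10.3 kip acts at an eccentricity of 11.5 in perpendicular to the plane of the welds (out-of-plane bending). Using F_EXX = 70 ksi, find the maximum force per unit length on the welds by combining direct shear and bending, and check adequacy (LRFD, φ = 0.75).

L_w = 2 × 6 = 12 in; section modulus (unit throat) S = 2 × L²/6 = 12 in².
Direct shear f_v = P/L_w = 10.3/12 = 0.8583 kip/in.
Moment M = P × e = 10.3 × 11.5 = 118.45 kip·in; bending f_b = M/S = 9.871 kip/in.
f_max = √(f_v² + f_b²) = √(0.8583² + 9.871²) = 9.908 kip/in.
φr_n = 0.75 × 0.6 × 70 × (0.707 × 0.5) = 11.14 kip/in → adequate.

f_max ≈ 9.91 kip/in; adequate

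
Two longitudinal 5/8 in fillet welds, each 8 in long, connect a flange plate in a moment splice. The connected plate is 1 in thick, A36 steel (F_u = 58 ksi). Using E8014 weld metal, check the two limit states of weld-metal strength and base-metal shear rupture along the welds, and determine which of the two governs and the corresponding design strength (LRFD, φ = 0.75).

E80XX → F_EXX = 80 ksi.
t_e = 0.707 × 0.625 = 0.4419 in; L = 16 in.
Weld metal: φR_n = 0.75 × 0.6 × 80 × 0.4419 × 16 = 254.5 kip.
Base metal (shear rupture): φR_n = 0.75 × 0.6 × 58 × 1 × 16 = 417.6 kip.
Governing: weld metal.

φR_n ≈ 255 kip (weld metal governs)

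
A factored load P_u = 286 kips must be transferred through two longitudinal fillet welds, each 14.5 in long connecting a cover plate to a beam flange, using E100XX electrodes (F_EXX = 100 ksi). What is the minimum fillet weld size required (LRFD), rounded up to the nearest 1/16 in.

Total weld length L = 29 in.
Required throat t_e = P_u / (φ × 0.6 F_EXX × L) = 286 / (0.75 × 0.6 × 100 × 29) = 0.2192 in.
Required leg w = t_e / 0.707 = 0.31 in → use 5/16 in.

w = 5/16 in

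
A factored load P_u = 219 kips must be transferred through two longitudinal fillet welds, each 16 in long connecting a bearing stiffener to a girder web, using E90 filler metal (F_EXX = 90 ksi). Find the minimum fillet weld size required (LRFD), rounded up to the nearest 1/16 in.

w = 1/4 in

Total weld length L = 32 in.
Required throat t_e = P_u / (φ × 0.6 F_EXX × L) = 219 / (0.75 × 0.6 × 90 × 32) = 0.169 in.
Required leg w = t_e / 0.707 = 0.239 in → use 1/4 in.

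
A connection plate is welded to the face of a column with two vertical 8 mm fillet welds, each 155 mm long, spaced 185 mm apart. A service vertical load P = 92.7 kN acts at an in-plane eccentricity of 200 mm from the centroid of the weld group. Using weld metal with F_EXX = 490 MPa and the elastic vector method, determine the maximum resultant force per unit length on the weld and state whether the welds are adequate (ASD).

Total weld length L_w = 310 mm. Treat welds as unit-width lines.
Polar moment about centroid: J = 2[d³/12 + d(b/2)²] = 2[155³/12 + 155×92.5²] = 3273000 mm³.
Direct shear f_v = P/L_w = 92.7×10³ / 310 = 299 N/mm (vertical).
Torsion M = P·e = 92.7×10³ × 200 = 18540000 N·mm.
Critical point at (x, y) = (92.5, 77.5) from centroid. f_tx = M·y/J = 439 N/mm; f_ty = M·x/J = 524 N/mm.
Resultant f_max = √[f_tx² + (f_v + f_ty)²] = √[439² + (299 + 524)²] = 932.7 N/mm.
Capacity per unit length: r_n/Ω = (1/2.0) × 0.6 × 490 × (0.707 × 8) = 831.4 N/mm.
932.7 > 831.4 → NOT adequate.

f_max ≈ 933 N/mm; NOT adequate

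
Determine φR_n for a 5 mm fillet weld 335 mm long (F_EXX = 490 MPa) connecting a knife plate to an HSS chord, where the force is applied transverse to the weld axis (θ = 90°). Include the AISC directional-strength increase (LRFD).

t_e = 0.707 × 5 = 3.535 mm; A_we = 3.535 × 335 = 1184 mm².
Directional factor: 1.0 + 0.5 sin^1.5(90°) = 1.5.
F_nw = 0.6 × 490 × 1.5 = 441 MPa.
φR_n = 0.75 × 441 × 1184 × 10⁻³ = 391.7 kN.

φR_n ≈ 392 kN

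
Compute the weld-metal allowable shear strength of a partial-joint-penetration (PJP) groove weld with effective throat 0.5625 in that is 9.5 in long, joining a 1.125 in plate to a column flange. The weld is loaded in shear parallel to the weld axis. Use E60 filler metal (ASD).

E60XX → F_EXX = 60 ksi.
Effective throat (given) t_e = 0.5625 in.
A_we = 0.5625 × 9.5 = 5.344 in².
F_nw = 0.6 F_EXX = 36 ksi.
R_n/Ω = (36 × 5.344) / 2.0 = 96.19 kip.

R_n/Ω ≈ 96.2 kip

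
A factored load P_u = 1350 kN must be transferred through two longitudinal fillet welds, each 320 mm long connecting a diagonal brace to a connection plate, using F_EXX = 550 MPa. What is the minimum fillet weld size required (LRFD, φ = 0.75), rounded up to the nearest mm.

Total weld length L = 640 mm.
Required throat t_e = P_u / (φ × 0.6 F_EXX × L) = 1350 / (0.75 × 0.6 × 550 × 640 × 10⁻³) = 8.523 mm.
Required leg w = t_e / 0.707 = 12.05 mm → use 13 mm.

w = 13 mm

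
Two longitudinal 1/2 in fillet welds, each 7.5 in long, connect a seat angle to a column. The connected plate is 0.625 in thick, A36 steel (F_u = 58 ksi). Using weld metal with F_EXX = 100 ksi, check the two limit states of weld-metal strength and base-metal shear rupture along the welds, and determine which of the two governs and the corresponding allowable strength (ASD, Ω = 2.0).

R_n/Ω ≈ 159 kip (weld metal governs)

t_e = 0.707 × 0.5 = 0.3535 in; L = 15 in.
Weld metal: R_n/Ω = (1/2.0) × 0.6 × 100 × 0.3535 × 15 = 159.1 kip.
Base metal (shear rupture): R_n/Ω = (1/2.0) × 0.6 × 58 × 0.625 × 15 = 163.1 kip.
Governing: weld metal.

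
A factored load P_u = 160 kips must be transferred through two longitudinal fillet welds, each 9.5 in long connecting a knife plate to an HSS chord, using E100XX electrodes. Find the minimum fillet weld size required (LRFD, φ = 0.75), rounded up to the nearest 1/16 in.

w = 5/16 in

E100XX → F_EXX = 100 ksi.
Total weld length L = 19 in.
Required throat t_e = P_u / (φ × 0.6 F_EXX × L) = 160 / (0.75 × 0.6 × 100 × 19) = 0.1871 in.
Required leg w = t_e / 0.707 = 0.2647 in → use 5/16 in.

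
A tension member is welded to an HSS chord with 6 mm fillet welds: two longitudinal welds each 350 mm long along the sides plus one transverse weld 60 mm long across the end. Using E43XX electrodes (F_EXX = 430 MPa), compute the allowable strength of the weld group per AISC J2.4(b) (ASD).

R_n/Ω ≈ 416 kN

t_e = 0.707 × 6 = 4.242 mm.
R_nwl = 0.6 × 430 × 4.242 × 700 × 10⁻³ = 766.1 kN (longitudinal, 2 welds).
R_nwt = 0.6 × 430 × 4.242 × 60 × 10⁻³ = 65.67 kN (transverse, base value).
(i) R_nwl + R_nwt = 831.8 kN; (ii) 0.85 R_nwl + 1.5 R_nwt = 749.7 kN.
R_n = max = 831.8 kN [governs: (i)]; R_n/Ω = 415.9 kN.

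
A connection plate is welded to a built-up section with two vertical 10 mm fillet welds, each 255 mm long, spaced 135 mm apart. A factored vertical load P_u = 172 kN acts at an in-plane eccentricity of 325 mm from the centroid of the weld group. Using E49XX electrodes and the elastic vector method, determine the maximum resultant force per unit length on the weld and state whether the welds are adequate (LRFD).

E49XX → F_EXX = 490 MPa.
Total weld length L_w = 510 mm. Treat welds as unit-width lines.
Polar moment about centroid: J = 2[d³/12 + d(b/2)²] = 2[255³/12 + 255×67.5²] = 5087000 mm³.
Direct shear f_v = P/L_w = 172×10³ / 510 = 337.3 N/mm (vertical).
Torsion M = P·e = 172×10³ × 325 = 55900000 N·mm.
Critical point at (x, y) = (67.5, 127.5) from centroid. f_tx = M·y/J = 1401 N/mm; f_ty = M·x/J = 741.7 N/mm.
Resultant f_max = √[f_tx² + (f_v + f_ty)²] = √[1401² + (337.3 + 741.7)²] = 1768 N/mm.
Capacity per unit length: φr_n = 0.75 × 0.6 × 490 × (0.707 × 10) = 1559 N/mm.
1768 > 1559 → NOT adequate.

f_max ≈ 1770 N/mm; NOT adequate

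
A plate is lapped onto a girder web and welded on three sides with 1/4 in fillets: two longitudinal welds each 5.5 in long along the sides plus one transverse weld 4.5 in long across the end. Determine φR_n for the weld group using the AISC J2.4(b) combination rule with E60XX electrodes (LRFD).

φR_n ≈ 76.8 kips

E60XX → F_EXX = 60 ksi.
t_e = 0.707 × 0.25 = 0.1767 in.
R_nwl = 0.6 × 60 × 0.1767 × 11 = 69.99 kips (longitudinal, 2 welds).
R_nwt = 0.6 × 60 × 0.1767 × 4.5 = 28.63 kips (transverse, base value).
(i) R_nwl + R_nwt = 98.63 kips; (ii) 0.85 R_nwl + 1.5 R_nwt = 102.4 kips.
R_n = max = 102.4 kips [governs: (ii)]; φR_n = 76.83 kips.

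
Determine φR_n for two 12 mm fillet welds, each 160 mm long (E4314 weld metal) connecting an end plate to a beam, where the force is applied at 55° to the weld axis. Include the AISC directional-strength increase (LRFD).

E43XX → F_EXX = 430 MPa.
t_e = 0.707 × 12 = 8.484 mm; A_we = 8.484 × 320 = 2715 mm².
Directional factor: 1.0 + 0.5 sin^1.5(55°) = 1.371.
F_nw = 0.6 × 430 × 1.371 = 353.6 MPa.
φR_n = 0.75 × 353.6 × 2715 × 10⁻³ = 720.1 kN.

φR_n ≈ 720 kN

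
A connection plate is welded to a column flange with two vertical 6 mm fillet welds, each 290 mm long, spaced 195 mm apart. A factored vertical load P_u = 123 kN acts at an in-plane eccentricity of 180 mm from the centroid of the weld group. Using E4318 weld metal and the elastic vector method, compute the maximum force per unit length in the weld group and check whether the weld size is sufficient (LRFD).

f_max ≈ 551 N/mm; adequate

E43XX → F_EXX = 430 MPa.
Total weld length L_w = 580 mm. Treat welds as unit-width lines.
Polar moment about centroid: J = 2[d³/12 + d(b/2)²] = 2[290³/12 + 290×97.5²] = 9578000 mm³.
Direct shear f_v = P/L_w = 123×10³ / 580 = 212.1 N/mm (vertical).
Torsion M = P·e = 123×10³ × 180 = 22140000 N·mm.
Critical point at (x, y) = (97.5, 145) from centroid. f_tx = M·y/J = 335.2 N/mm; f_ty = M·x/J = 225.4 N/mm.
Resultant f_max = √[f_tx² + (f_v + f_ty)²] = √[335.2² + (212.1 + 225.4)²] = 551.1 N/mm.
Capacity per unit length: φr_n = 0.75 × 0.6 × 430 × (0.707 × 6) = 820.8 N/mm.
551.1 ≤ 820.8 → adequate.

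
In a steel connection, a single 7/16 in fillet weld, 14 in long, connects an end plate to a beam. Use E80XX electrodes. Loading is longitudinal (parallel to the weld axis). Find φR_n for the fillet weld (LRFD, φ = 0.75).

φR_n ≈ 156 kip

E80XX → F_EXX = 80 ksi.
Effective throat t_e = 0.707 × 0.4375 = 0.3093 in.
Total length L = 14 in; A_we = 0.3093 × 14 = 4.33 in².
F_nw = 0.6 F_EXX = 0.6 × 80 = 48 ksi.
φR_n = 0.75 × 48 × 4.33 = 155.9 kip.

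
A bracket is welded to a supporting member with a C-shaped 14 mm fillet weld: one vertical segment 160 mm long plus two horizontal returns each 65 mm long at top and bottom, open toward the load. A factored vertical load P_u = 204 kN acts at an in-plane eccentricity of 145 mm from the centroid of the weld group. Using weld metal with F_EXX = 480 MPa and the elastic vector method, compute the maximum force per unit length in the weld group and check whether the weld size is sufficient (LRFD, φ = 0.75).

Total weld length L_w = 290 mm. Treat welds as unit-width lines.
Centroid: x̄ = 2×65×32.5 / 290 = 14.57 mm from the vertical weld.
Polar moment about centroid: J = I_x + I_y = [160³/12 + 2×65×80²] + [160×14.57² + 2(65³/12 + 65×17.93²)] = 1295000 mm³.
Direct shear f_v = P/L_w = 204×10³ / 290 = 703.4 N/mm (vertical).
Torsion M = P·e = 204×10³ × 145 = 29580000 N·mm.
Critical point at (x, y) = (50.43, 80) from centroid. f_tx = M·y/J = 1828 N/mm; f_ty = M·x/J = 1152 N/mm.
Resultant f_max = √[f_tx² + (f_v + f_ty)²] = √[1828² + (703.4 + 1152)²] = 2604 N/mm.
Capacity per unit length: φr_n = 0.75 × 0.6 × 480 × (0.707 × 14) = 2138 N/mm.
2604 > 2138 → NOT adequate.

f_max ≈ 2600 N/mm; NOT adequate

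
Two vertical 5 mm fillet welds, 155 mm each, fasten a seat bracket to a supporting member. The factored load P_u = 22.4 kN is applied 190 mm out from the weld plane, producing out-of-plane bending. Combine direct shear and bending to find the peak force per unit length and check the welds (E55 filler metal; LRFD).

E55XX → F_EXX = 550 MPa.
L_w = 2 × 155 = 310 mm; section modulus (unit throat) S = 2 × L²/6 = 8008 mm².
Direct shear f_v = P/L_w = 22.4×10³/310 = 72.26 N/mm.
Moment M = P × e = 22.4×10³ × 190 = 4256000 N·mm; bending f_b = M/S = 531.4 N/mm.
f_max = √(f_v² + f_b²) = √(72.26² + 531.4²) = 536.3 N/mm.
φr_n = 0.75 × 0.6 × 550 × (0.707 × 5) = 874.9 N/mm → adequate.

f_max ≈ 536 N/mm; adequate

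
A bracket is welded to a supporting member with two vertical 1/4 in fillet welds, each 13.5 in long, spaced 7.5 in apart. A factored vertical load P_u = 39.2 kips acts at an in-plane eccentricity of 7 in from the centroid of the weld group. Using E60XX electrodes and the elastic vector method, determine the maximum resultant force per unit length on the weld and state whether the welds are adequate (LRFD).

E60XX → F_EXX = 60 ksi.
Total weld length L_w = 27 in. Treat welds as unit-width lines.
Polar moment about centroid: J = 2[d³/12 + d(b/2)²] = 2[13.5³/12 + 13.5×3.75²] = 789.8 in³.
Direct shear f_v = P/L_w = 39.2 / 27 = 1.452 kip/in (vertical).
Torsion M = P·e = 39.2 × 7 = 274.4 kip·in.
Critical point at (x, y) = (3.75, 6.75) from centroid. f_tx = M·y/J = 2.345 kip/in; f_ty = M·x/J = 1.303 kip/in.
Resultant f_max = √[f_tx² + (f_v + f_ty)²] = √[2.345² + (1.452 + 1.303)²] = 3.618 kip/in.
Capacity per unit length: φr_n = 0.75 × 0.6 × 60 × (0.707 × 0.25) = 4.772 kip/in.
3.618 ≤ 4.772 → adequate.

f_max ≈ 3.62 kip/in; adequate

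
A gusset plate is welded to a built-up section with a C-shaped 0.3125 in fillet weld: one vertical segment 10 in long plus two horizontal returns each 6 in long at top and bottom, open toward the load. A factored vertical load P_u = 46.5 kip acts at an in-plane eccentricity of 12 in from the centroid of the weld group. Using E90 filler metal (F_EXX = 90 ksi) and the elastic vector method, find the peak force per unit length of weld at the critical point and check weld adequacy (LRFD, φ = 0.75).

f_max ≈ 9.43 kip/in; NOT adequate

Total weld length L_w = 22 in. Treat welds as unit-width lines.
Centroid: x̄ = 2×6×3 / 22 = 1.636 in from the vertical weld.
Polar moment about centroid: J = I_x + I_y = [10³/12 + 2×6×5²] + [10×1.636² + 2(6³/12 + 6×1.364²)] = 468.4 in³.
Direct shear f_v = P/L_w = 46.5 / 22 = 2.114 kip/in (vertical).
Torsion M = P·e = 46.5 × 12 = 558 kip·in.
Critical point at (x, y) = (4.364, 5) from centroid. f_tx = M·y/J = 5.956 kip/in; f_ty = M·x/J = 5.198 kip/in.
Resultant f_max = √[f_tx² + (f_v + f_ty)²] = √[5.956² + (2.114 + 5.198)²] = 9.431 kip/in.
Capacity per unit length: φr_n = 0.75 × 0.6 × 90 × (0.707 × 0.3125) = 8.948 kip/in.
9.431 > 8.948 → NOT adequate.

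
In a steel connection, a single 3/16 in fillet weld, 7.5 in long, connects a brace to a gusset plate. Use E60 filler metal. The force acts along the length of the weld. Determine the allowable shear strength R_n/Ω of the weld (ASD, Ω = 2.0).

R_n/Ω ≈ 17.9 kips

E60XX → F_EXX = 60 ksi.
Effective throat t_e = 0.707 × 0.1875 = 0.1326 in.
Total length L = 7.5 in; A_we = 0.1326 × 7.5 = 0.9942 in².
F_nw = 0.6 F_EXX = 0.6 × 60 = 36 ksi.
R_n = 36 × 0.9942 = 35.79 kips; R_n/Ω = 35.79/2.0 = 17.9 kips.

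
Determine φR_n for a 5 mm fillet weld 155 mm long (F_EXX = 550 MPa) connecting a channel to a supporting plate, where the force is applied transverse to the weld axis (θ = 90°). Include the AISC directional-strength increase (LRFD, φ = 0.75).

φR_n ≈ 203 kN

t_e = 0.707 × 5 = 3.535 mm; A_we = 3.535 × 155 = 547.9 mm².
Directional factor: 1.0 + 0.5 sin^1.5(90°) = 1.5.
F_nw = 0.6 × 550 × 1.5 = 495 MPa.
φR_n = 0.75 × 495 × 547.9 × 10⁻³ = 203.4 kN.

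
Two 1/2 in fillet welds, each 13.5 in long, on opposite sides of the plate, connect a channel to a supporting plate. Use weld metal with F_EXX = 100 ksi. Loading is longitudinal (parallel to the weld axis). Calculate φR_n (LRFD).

φR_n ≈ 430 kips

Effective throat t_e = 0.707 × 0.5 = 0.3535 in.
Total length L = 27 in; A_we = 0.3535 × 27 = 9.544 in².
F_nw = 0.6 F_EXX = 0.6 × 100 = 60 ksi.
φR_n = 0.75 × 60 × 9.544 = 429.5 kips.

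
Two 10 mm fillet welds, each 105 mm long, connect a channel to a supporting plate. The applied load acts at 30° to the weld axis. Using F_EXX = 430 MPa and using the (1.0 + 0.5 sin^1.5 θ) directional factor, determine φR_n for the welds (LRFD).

t_e = 0.707 × 10 = 7.07 mm; A_we = 7.07 × 210 = 1485 mm².
Directional factor: 1.0 + 0.5 sin^1.5(30°) = 1.177.
F_nw = 0.6 × 430 × 1.177 = 303.6 MPa.
φR_n = 0.75 × 303.6 × 1485 × 10⁻³ = 338.1 kN.

φR_n ≈ 338 kN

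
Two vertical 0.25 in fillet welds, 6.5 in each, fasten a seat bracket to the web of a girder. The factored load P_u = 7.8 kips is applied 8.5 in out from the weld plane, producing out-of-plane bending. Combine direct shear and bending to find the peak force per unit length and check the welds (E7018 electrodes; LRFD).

f_max ≈ 4.75 kip/in; adequate

E70XX → F_EXX = 70 ksi.
L_w = 2 × 6.5 = 13 in; section modulus (unit throat) S = 2 × L²/6 = 14.08 in².
Direct shear f_v = P/L_w = 7.8/13 = 0.6 kip/in.
Moment M = P × e = 7.8 × 8.5 = 66.3 kip·in; bending f_b = M/S = 4.708 kip/in.
f_max = √(f_v² + f_b²) = √(0.6² + 4.708²) = 4.746 kip/in.
φr_n = 0.75 × 0.6 × 70 × (0.707 × 0.25) = 5.568 kip/in → adequate.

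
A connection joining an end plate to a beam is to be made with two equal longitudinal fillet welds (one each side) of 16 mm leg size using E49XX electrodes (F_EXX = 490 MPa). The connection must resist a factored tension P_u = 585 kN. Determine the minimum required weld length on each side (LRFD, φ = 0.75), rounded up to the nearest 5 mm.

Throat t_e = 0.707 × 16 = 11.31 mm.
φr_n = 0.75 × 0.6 × 490 × 11.31 × 10⁻³ = 2.494 kN/mm.
L_req = P_u / φr_n = 585 / 2.494 = 234.5 mm total.
Per side: 234.5 / 2 = 117.3 mm.
Round up → use L = 120 mm on each side.

L = 120 mm on each side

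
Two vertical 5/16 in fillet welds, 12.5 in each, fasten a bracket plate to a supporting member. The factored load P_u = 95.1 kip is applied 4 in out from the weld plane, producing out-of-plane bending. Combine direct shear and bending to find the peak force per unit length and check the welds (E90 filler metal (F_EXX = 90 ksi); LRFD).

L_w = 2 × 12.5 = 25 in; section modulus (unit throat) S = 2 × L²/6 = 52.08 in².
Direct shear f_v = P/L_w = 95.1/25 = 3.804 kip/in.
Moment M = P × e = 95.1 × 4 = 380.4 kip·in; bending f_b = M/S = 7.304 kip/in.
f_max = √(f_v² + f_b²) = √(3.804² + 7.304²) = 8.235 kip/in.
φr_n = 0.75 × 0.6 × 90 × (0.707 × 0.3125) = 8.948 kip/in → adequate.

f_max ≈ 8.23 kip/in; adequate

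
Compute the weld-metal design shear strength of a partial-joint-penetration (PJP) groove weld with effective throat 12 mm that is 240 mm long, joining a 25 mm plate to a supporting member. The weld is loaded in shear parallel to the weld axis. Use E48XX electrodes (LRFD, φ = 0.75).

φR_n ≈ 622 kN

E48XX → F_EXX = 480 MPa.
Effective throat (given) t_e = 12 mm.
A_we = 12 × 240 = 2880 mm².
F_nw = 0.6 F_EXX = 288 MPa.
φR_n = 0.75 × 288 × 2880 × 10⁻³ = 622.1 kN.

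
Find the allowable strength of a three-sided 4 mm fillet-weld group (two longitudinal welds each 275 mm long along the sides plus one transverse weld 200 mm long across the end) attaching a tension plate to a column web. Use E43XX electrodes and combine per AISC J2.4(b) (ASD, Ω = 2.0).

R_n/Ω ≈ 280 kN

E43XX → F_EXX = 430 MPa.
t_e = 0.707 × 4 = 2.828 mm.
R_nwl = 0.6 × 430 × 2.828 × 550 × 10⁻³ = 401.3 kN (longitudinal, 2 welds).
R_nwt = 0.6 × 430 × 2.828 × 200 × 10⁻³ = 145.9 kN (transverse, base value).
(i) R_nwl + R_nwt = 547.2 kN; (ii) 0.85 R_nwl + 1.5 R_nwt = 560 kN.
R_n = max = 560 kN [governs: (ii)]; R_n/Ω = 280 kN.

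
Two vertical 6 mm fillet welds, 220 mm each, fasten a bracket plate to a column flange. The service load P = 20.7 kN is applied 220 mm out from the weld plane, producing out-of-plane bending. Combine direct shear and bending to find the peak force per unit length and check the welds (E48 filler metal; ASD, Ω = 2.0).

E48XX → F_EXX = 480 MPa.
L_w = 2 × 220 = 440 mm; section modulus (unit throat) S = 2 × L²/6 = 16130 mm².
Direct shear f_v = P/L_w = 20.7×10³/440 = 47.05 N/mm.
Moment M = P × e = 20.7×10³ × 220 = 4554000 N·mm; bending f_b = M/S = 282.3 N/mm.
f_max = √(f_v² + f_b²) = √(47.05² + 282.3²) = 286.2 N/mm.
r_n/Ω = (1/2.0) × 0.6 × 480 × (0.707 × 6) = 610.8 N/mm → adequate.

f_max ≈ 286 N/mm; adequate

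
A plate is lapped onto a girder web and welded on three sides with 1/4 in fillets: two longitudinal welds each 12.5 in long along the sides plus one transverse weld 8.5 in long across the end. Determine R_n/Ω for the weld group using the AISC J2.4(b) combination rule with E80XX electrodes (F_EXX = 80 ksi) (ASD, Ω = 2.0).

t_e = 0.707 × 0.25 = 0.1767 in.
R_nwl = 0.6 × 80 × 0.1767 × 25 = 212.1 kips (longitudinal, 2 welds).
R_nwt = 0.6 × 80 × 0.1767 × 8.5 = 72.11 kips (transverse, base value).
(i) R_nwl + R_nwt = 284.2 kips; (ii) 0.85 R_nwl + 1.5 R_nwt = 288.5 kips.
R_n = max = 288.5 kips [governs: (ii)]; R_n/Ω = 144.2 kips.

R_n/Ω ≈ 144 kips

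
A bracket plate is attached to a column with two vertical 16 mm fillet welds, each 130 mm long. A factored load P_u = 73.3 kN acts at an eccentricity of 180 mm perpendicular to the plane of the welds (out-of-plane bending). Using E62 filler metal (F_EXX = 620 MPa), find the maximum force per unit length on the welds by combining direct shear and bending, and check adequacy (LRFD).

L_w = 2 × 130 = 260 mm; section modulus (unit throat) S = 2 × L²/6 = 5633 mm².
Direct shear f_v = P/L_w = 73.3×10³/260 = 281.9 N/mm.
Moment M = P × e = 73.3×10³ × 180 = 13194000 N·mm; bending f_b = M/S = 2342 N/mm.
f_max = √(f_v² + f_b²) = √(281.9² + 2342²) = 2359 N/mm.
φr_n = 0.75 × 0.6 × 620 × (0.707 × 16) = 3156 N/mm → adequate.

f_max ≈ 2360 N/mm; adequate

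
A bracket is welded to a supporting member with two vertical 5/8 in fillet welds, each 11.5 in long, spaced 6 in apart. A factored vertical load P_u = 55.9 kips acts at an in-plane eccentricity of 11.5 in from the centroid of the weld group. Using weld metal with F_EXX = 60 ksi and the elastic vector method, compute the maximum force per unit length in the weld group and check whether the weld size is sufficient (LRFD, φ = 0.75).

f_max ≈ 10.4 kip/in; adequate

Total weld length L_w = 23 in. Treat welds as unit-width lines.
Polar moment about centroid: J = 2[d³/12 + d(b/2)²] = 2[11.5³/12 + 11.5×3²] = 460.5 in³.
Direct shear f_v = P/L_w = 55.9 / 23 = 2.43 kip/in (vertical).
Torsion M = P·e = 55.9 × 11.5 = 642.85 kip·in.
Critical point at (x, y) = (3, 5.75) from centroid. f_tx = M·y/J = 8.027 kip/in; f_ty = M·x/J = 4.188 kip/in.
Resultant f_max = √[f_tx² + (f_v + f_ty)²] = √[8.027² + (2.43 + 4.188)²] = 10.4 kip/in.
Capacity per unit length: φr_n = 0.75 × 0.6 × 60 × (0.707 × 0.625) = 11.93 kip/in.
10.4 ≤ 11.93 → adequate.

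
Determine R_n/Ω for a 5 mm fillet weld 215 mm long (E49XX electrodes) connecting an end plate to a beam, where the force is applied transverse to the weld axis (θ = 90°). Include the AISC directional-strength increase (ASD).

R_n/Ω ≈ 168 kN

E49XX → F_EXX = 490 MPa.
t_e = 0.707 × 5 = 3.535 mm; A_we = 3.535 × 215 = 760 mm².
Directional factor: 1.0 + 0.5 sin^1.5(90°) = 1.5.
F_nw = 0.6 × 490 × 1.5 = 441 MPa.
R_n/Ω = (441 × 760) / 2.0 × 10⁻³ = 167.6 kN.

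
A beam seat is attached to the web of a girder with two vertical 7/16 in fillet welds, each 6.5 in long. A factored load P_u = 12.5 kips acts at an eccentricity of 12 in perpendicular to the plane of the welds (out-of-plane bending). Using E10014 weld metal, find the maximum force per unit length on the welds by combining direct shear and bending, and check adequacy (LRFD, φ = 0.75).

E100XX → F_EXX = 100 ksi.
L_w = 2 × 6.5 = 13 in; section modulus (unit throat) S = 2 × L²/6 = 14.08 in².
Direct shear f_v = P/L_w = 12.5/13 = 0.9615 kip/in.
Moment M = P × e = 12.5 × 12 = 150 kip·in; bending f_b = M/S = 10.65 kip/in.
f_max = √(f_v² + f_b²) = √(0.9615² + 10.65²) = 10.69 kip/in.
φr_n = 0.75 × 0.6 × 100 × (0.707 × 0.4375) = 13.92 kip/in → adequate.

f_max ≈ 10.7 kip/in; adequate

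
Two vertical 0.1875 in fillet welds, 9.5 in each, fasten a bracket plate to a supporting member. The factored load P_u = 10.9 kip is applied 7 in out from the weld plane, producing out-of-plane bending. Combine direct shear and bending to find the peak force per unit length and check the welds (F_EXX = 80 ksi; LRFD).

L_w = 2 × 9.5 = 19 in; section modulus (unit throat) S = 2 × L²/6 = 30.08 in².
Direct shear f_v = P/L_w = 10.9/19 = 0.5737 kip/in.
Moment M = P × e = 10.9 × 7 = 76.3 kip·in; bending f_b = M/S = 2.536 kip/in.
f_max = √(f_v² + f_b²) = √(0.5737² + 2.536²) = 2.6 kip/in.
φr_n = 0.75 × 0.6 × 80 × (0.707 × 0.1875) = 4.772 kip/in → adequate.

f_max ≈ 2.6 kip/in; adequate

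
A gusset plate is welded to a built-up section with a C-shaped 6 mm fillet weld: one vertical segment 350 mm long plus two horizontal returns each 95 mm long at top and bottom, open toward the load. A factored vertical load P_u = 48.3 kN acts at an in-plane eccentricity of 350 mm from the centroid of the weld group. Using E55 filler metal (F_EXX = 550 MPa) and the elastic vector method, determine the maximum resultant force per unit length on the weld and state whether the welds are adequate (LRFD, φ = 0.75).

f_max ≈ 376 N/mm; adequate

Total weld length L_w = 540 mm. Treat welds as unit-width lines.
Centroid: x̄ = 2×95×47.5 / 540 = 16.71 mm from the vertical weld.
Polar moment about centroid: J = I_x + I_y = [350³/12 + 2×95×175²] + [350×16.71² + 2(95³/12 + 95×30.79²)] = 9812000 mm³.
Direct shear f_v = P/L_w = 48.3×10³ / 540 = 89.44 N/mm (vertical).
Torsion M = P·e = 48.3×10³ × 350 = 16905000 N·mm.
Critical point at (x, y) = (78.29, 175) from centroid. f_tx = M·y/J = 301.5 N/mm; f_ty = M·x/J = 134.9 N/mm.
Resultant f_max = √[f_tx² + (f_v + f_ty)²] = √[301.5² + (89.44 + 134.9)²] = 375.8 N/mm.
Capacity per unit length: φr_n = 0.75 × 0.6 × 550 × (0.707 × 6) = 1050 N/mm.
375.8 ≤ 1050 → adequate.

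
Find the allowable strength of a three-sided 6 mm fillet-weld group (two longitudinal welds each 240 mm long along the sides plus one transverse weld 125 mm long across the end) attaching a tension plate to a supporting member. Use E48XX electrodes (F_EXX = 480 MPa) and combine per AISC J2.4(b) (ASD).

t_e = 0.707 × 6 = 4.242 mm.
R_nwl = 0.6 × 480 × 4.242 × 480 × 10⁻³ = 586.4 kN (longitudinal, 2 welds).
R_nwt = 0.6 × 480 × 4.242 × 125 × 10⁻³ = 152.7 kN (transverse, base value).
(i) R_nwl + R_nwt = 739.1 kN; (ii) 0.85 R_nwl + 1.5 R_nwt = 727.5 kN.
R_n = max = 739.1 kN [governs: (i)]; R_n/Ω = 369.6 kN.

R_n/Ω ≈ 370 kN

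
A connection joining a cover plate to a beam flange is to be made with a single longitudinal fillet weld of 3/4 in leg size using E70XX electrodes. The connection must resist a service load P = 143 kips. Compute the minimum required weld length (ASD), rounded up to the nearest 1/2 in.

E70XX → F_EXX = 70 ksi.
Throat t_e = 0.707 × 0.75 = 0.5302 in.
r_n/Ω = (0.6 × 70 × 0.5302) / 2.0 = 11.14 kip/in.
L_req = P / (r_n/Ω) = 143 / 11.14 = 12.84 in total.
Round up → use L = 13 in.

L = 13 in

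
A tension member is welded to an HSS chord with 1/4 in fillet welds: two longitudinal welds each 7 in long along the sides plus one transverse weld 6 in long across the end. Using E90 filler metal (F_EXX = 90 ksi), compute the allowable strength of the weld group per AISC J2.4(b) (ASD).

R_n/Ω ≈ 99.7 kip

t_e = 0.707 × 0.25 = 0.1767 in.
R_nwl = 0.6 × 90 × 0.1767 × 14 = 133.6 kip (longitudinal, 2 welds).
R_nwt = 0.6 × 90 × 0.1767 × 6 = 57.27 kip (transverse, base value).
(i) R_nwl + R_nwt = 190.9 kip; (ii) 0.85 R_nwl + 1.5 R_nwt = 199.5 kip.
R_n = max = 199.5 kip [governs: (ii)]; R_n/Ω = 99.74 kip.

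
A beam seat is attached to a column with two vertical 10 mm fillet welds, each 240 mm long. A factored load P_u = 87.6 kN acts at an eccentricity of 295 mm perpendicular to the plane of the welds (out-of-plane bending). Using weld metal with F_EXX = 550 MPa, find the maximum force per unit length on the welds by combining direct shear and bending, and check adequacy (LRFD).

L_w = 2 × 240 = 480 mm; section modulus (unit throat) S = 2 × L²/6 = 19200 mm².
Direct shear f_v = P/L_w = 87.6×10³/480 = 182.5 N/mm.
Moment M = P × e = 87.6×10³ × 295 = 25842000 N·mm; bending f_b = M/S = 1346 N/mm.
f_max = √(f_v² + f_b²) = √(182.5² + 1346²) = 1358 N/mm.
φr_n = 0.75 × 0.6 × 550 × (0.707 × 10) = 1750 N/mm → adequate.

f_max ≈ 1360 N/mm; adequate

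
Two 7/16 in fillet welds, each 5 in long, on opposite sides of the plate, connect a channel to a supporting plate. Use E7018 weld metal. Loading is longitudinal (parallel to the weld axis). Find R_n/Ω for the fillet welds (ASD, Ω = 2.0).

E70XX → F_EXX = 70 ksi.
Effective throat t_e = 0.707 × 0.4375 = 0.3093 in.
Total length L = 10 in; A_we = 0.3093 × 10 = 3.093 in².
F_nw = 0.6 F_EXX = 0.6 × 70 = 42 ksi.
R_n = 42 × 3.093 = 129.9 kips; R_n/Ω = 129.9/2.0 = 64.96 kips.

R_n/Ω ≈ 65 kips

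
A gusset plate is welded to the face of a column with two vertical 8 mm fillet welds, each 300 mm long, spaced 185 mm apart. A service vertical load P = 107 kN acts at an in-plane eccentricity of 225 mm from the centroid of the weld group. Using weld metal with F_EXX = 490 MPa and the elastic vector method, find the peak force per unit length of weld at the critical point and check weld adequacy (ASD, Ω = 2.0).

Total weld length L_w = 600 mm. Treat welds as unit-width lines.
Polar moment about centroid: J = 2[d³/12 + d(b/2)²] = 2[300³/12 + 300×92.5²] = 9634000 mm³.
Direct shear f_v = P/L_w = 107×10³ / 600 = 178.3 N/mm (vertical).
Torsion M = P·e = 107×10³ × 225 = 24075000 N·mm.
Critical point at (x, y) = (92.5, 150) from centroid. f_tx = M·y/J = 374.9 N/mm; f_ty = M·x/J = 231.2 N/mm.
Resultant f_max = √[f_tx² + (f_v + f_ty)²] = √[374.9² + (178.3 + 231.2)²] = 555.2 N/mm.
Capacity per unit length: r_n/Ω = (1/2.0) × 0.6 × 490 × (0.707 × 8) = 831.4 N/mm.
555.2 ≤ 831.4 → adequate.

f_max ≈ 555 N/mm; adequate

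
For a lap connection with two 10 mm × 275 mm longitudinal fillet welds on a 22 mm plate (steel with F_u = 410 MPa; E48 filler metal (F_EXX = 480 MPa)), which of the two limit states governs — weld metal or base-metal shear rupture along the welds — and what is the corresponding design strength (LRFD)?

φR_n ≈ 840 kN (weld metal governs)

t_e = 0.707 × 10 = 7.07 mm; L = 550 mm.
Weld metal: φR_n = 0.75 × 0.6 × 480 × 7.07 × 550 × 10⁻³ = 839.9 kN.
Base metal (shear rupture): φR_n = 0.75 × 0.6 × 410 × 22 × 550 × 10⁻³ = 2232 kN.
Governing: weld metal.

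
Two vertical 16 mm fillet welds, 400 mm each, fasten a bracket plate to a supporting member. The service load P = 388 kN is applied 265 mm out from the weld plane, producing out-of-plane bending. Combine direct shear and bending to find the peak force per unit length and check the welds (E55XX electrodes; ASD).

f_max ≈ 1990 N/mm; NOT adequate

E55XX → F_EXX = 550 MPa.
L_w = 2 × 400 = 800 mm; section modulus (unit throat) S = 2 × L²/6 = 53330 mm².
Direct shear f_v = P/L_w = 388×10³/800 = 485 N/mm.
Moment M = P × e = 388×10³ × 265 = 102820000 N·mm; bending f_b = M/S = 1928 N/mm.
f_max = √(f_v² + f_b²) = √(485² + 1928²) = 1988 N/mm.
r_n/Ω = (1/2.0) × 0.6 × 550 × (0.707 × 16) = 1866 N/mm → NOT adequate.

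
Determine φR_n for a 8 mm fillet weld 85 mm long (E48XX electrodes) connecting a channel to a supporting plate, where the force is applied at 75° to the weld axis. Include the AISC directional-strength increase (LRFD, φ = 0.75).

φR_n ≈ 153 kN

E48XX → F_EXX = 480 MPa.
t_e = 0.707 × 8 = 5.656 mm; A_we = 5.656 × 85 = 480.8 mm².
Directional factor: 1.0 + 0.5 sin^1.5(75°) = 1.475.
F_nw = 0.6 × 480 × 1.475 = 424.7 MPa.
φR_n = 0.75 × 424.7 × 480.8 × 10⁻³ = 153.1 kN.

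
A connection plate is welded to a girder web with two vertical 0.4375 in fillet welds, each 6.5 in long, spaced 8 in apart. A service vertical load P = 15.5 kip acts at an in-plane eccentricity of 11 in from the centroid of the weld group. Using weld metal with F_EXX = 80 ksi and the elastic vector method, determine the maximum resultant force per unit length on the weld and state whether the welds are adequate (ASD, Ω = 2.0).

Total weld length L_w = 13 in. Treat welds as unit-width lines.
Polar moment about centroid: J = 2[d³/12 + d(b/2)²] = 2[6.5³/12 + 6.5×4²] = 253.8 in³.
Direct shear f_v = P/L_w = 15.5 / 13 = 1.192 kip/in (vertical).
Torsion M = P·e = 15.5 × 11 = 170.5 kip·in.
Critical point at (x, y) = (4, 3.25) from centroid. f_tx = M·y/J = 2.184 kip/in; f_ty = M·x/J = 2.687 kip/in.
Resultant f_max = √[f_tx² + (f_v + f_ty)²] = √[2.184² + (1.192 + 2.687)²] = 4.452 kip/in.
Capacity per unit length: r_n/Ω = (1/2.0) × 0.6 × 80 × (0.707 × 0.4375) = 7.423 kip/in.
4.452 ≤ 7.423 → adequate.

f_max ≈ 4.45 kip/in; adequate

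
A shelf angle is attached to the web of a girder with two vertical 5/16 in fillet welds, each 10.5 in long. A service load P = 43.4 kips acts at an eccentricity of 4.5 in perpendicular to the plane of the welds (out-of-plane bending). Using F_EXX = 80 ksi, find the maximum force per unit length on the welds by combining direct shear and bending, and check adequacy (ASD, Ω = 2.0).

f_max ≈ 5.7 kip/in; NOT adequate

L_w = 2 × 10.5 = 21 in; section modulus (unit throat) S = 2 × L²/6 = 36.75 in².
Direct shear f_v = P/L_w = 43.4/21 = 2.067 kip/in.
Moment M = P × e = 43.4 × 4.5 = 195.3 kip·in; bending f_b = M/S = 5.314 kip/in.
f_max = √(f_v² + f_b²) = √(2.067² + 5.314²) = 5.702 kip/in.
r_n/Ω = (1/2.0) × 0.6 × 80 × (0.707 × 0.3125) = 5.302 kip/in → NOT adequate.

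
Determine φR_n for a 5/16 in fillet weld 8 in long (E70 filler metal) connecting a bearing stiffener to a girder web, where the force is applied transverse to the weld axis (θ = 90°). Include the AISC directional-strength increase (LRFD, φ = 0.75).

φR_n ≈ 83.5 kip

E70XX → F_EXX = 70 ksi.
t_e = 0.707 × 0.3125 = 0.2209 in; A_we = 0.2209 × 8 = 1.767 in².
Directional factor: 1.0 + 0.5 sin^1.5(90°) = 1.5.
F_nw = 0.6 × 70 × 1.5 = 63 ksi.
φR_n = 0.75 × 63 × 1.767 = 83.51 kip.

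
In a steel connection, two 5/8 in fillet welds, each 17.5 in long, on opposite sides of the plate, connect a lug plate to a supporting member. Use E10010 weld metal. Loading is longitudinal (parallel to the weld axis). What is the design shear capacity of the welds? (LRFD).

E100XX → F_EXX = 100 ksi.
Effective throat t_e = 0.707 × 0.625 = 0.4419 in.
Total length L = 35 in; A_we = 0.4419 × 35 = 15.47 in².
F_nw = 0.6 F_EXX = 0.6 × 100 = 60 ksi.
φR_n = 0.75 × 60 × 15.47 = 696 kips.

φR_n ≈ 696 kips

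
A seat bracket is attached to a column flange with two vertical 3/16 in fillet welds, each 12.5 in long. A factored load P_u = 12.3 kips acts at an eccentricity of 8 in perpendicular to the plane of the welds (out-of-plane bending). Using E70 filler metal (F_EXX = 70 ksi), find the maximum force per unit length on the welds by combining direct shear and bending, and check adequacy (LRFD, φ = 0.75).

f_max ≈ 1.95 kip/in; adequate

L_w = 2 × 12.5 = 25 in; section modulus (unit throat) S = 2 × L²/6 = 52.08 in².
Direct shear f_v = P/L_w = 12.3/25 = 0.492 kip/in.
Moment M = P × e = 12.3 × 8 = 98.4 kip·in; bending f_b = M/S = 1.889 kip/in.
f_max = √(f_v² + f_b²) = √(0.492² + 1.889²) = 1.952 kip/in.
φr_n = 0.75 × 0.6 × 70 × (0.707 × 0.1875) = 4.176 kip/in → adequate.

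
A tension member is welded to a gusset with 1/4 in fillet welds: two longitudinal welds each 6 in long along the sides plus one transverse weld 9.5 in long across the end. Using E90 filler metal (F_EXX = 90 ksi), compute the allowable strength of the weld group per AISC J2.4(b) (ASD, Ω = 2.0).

R_n/Ω ≈ 117 kip

t_e = 0.707 × 0.25 = 0.1767 in.
R_nwl = 0.6 × 90 × 0.1767 × 12 = 114.5 kip (longitudinal, 2 welds).
R_nwt = 0.6 × 90 × 0.1767 × 9.5 = 90.67 kip (transverse, base value).
(i) R_nwl + R_nwt = 205.2 kip; (ii) 0.85 R_nwl + 1.5 R_nwt = 233.4 kip.
R_n = max = 233.4 kip [governs: (ii)]; R_n/Ω = 116.7 kip.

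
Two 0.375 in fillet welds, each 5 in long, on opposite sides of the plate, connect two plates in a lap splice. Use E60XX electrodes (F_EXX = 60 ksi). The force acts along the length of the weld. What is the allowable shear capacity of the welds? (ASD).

R_n/Ω ≈ 47.7 kips

Effective throat t_e = 0.707 × 0.375 = 0.2651 in.
Total length L = 10 in; A_we = 0.2651 × 10 = 2.651 in².
F_nw = 0.6 F_EXX = 0.6 × 60 = 36 ksi.
R_n = 36 × 2.651 = 95.45 kips; R_n/Ω = 95.45/2.0 = 47.72 kips.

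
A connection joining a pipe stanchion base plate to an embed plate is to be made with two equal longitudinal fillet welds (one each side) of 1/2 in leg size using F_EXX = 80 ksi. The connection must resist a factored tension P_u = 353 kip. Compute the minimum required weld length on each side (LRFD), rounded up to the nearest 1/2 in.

L = 14 in on each side

Throat t_e = 0.707 × 0.5 = 0.3535 in.
φr_n = 0.75 × 0.6 × 80 × 0.3535 = 12.73 kip/in.
L_req = P_u / φr_n = 353 / 12.73 = 27.74 in total.
Per side: 27.74 / 2 = 13.87 in.
Round up → use L = 14 in on each side.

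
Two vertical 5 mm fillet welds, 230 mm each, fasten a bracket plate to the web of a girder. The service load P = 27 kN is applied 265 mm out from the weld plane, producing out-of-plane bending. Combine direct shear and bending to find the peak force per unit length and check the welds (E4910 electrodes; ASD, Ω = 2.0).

f_max ≈ 410 N/mm; adequate

E49XX → F_EXX = 490 MPa.
L_w = 2 × 230 = 460 mm; section modulus (unit throat) S = 2 × L²/6 = 17630 mm².
Direct shear f_v = P/L_w = 27×10³/460 = 58.7 N/mm.
Moment M = P × e = 27×10³ × 265 = 7155000 N·mm; bending f_b = M/S = 405.8 N/mm.
f_max = √(f_v² + f_b²) = √(58.7² + 405.8²) = 410 N/mm.
r_n/Ω = (1/2.0) × 0.6 × 490 × (0.707 × 5) = 519.6 N/mm → adequate.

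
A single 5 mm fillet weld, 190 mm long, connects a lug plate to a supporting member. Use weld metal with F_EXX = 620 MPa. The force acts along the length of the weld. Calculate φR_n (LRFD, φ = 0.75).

φR_n ≈ 187 kN

Effective throat t_e = 0.707 × 5 = 3.535 mm.
Total length L = 190 mm; A_we = 3.535 × 190 = 671.6 mm².
F_nw = 0.6 F_EXX = 0.6 × 620 = 372 MPa.
φR_n = 0.75 × 372 × 671.6 × 10⁻³ = 187.4 kN.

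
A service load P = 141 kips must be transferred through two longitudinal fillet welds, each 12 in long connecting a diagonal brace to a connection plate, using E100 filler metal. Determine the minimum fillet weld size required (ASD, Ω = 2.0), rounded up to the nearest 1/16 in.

w = 5/16 in

E100XX → F_EXX = 100 ksi.
Total weld length L = 24 in.
Required throat t_e = P × Ω / (0.6 F_EXX × L) = 141 × 2.0 / (0.6 × 100 × 24) = 0.1958 in.
Required leg w = t_e / 0.707 = 0.277 in → use 5/16 in.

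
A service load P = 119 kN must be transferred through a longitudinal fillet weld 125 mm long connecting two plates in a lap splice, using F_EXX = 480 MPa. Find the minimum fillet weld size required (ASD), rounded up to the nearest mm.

Total weld length L = 125 mm.
Required throat t_e = P × Ω / (0.6 F_EXX × L) = 119 × 2.0 / (0.6 × 480 × 125 × 10⁻³) = 6.611 mm.
Required leg w = t_e / 0.707 = 9.351 mm → use 10 mm.

w = 10 mm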